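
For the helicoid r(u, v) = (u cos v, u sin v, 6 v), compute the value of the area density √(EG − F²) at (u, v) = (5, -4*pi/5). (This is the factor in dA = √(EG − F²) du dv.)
√(EG − F²)|_{(5, -4*pi/5)} = sqrt(61)

E = 1, F = 0, G = u^2 + 36, so EG − F² = u^2 + 36. Taking the positive square root: √(EG − F²) = sqrt(u^2 + 36). At (u, v) = (5, -4*pi/5): sqrt(61).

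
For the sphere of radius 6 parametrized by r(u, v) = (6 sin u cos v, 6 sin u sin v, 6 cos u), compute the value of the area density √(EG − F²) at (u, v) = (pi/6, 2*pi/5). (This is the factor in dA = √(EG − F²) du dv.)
√(EG − F²)|_{(pi/6, 2*pi/5)} = 18

E = 36, F = 0, G = 36*sin(u)^2, so EG − F² = 1296*sin(u)^2. Taking the positive square root: √(EG − F²) = 36*Abs(sin(u)). At (u, v) = (pi/6, 2*pi/5): 18.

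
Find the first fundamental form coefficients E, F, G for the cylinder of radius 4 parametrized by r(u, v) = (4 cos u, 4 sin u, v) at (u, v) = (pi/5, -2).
E = 16;  F = 0;  G = 1

Partials: r_u = (-4*sin(u), 4*cos(u), 0), r_v = (0, 0, 1). As functions of (u, v):
  E = r_u · r_u = 16,
  F = r_u · r_v = 0,
  G = r_v · r_v = 1.
Evaluating at (u, v) = (pi/5, -2): E = 16, F = 0, G = 1.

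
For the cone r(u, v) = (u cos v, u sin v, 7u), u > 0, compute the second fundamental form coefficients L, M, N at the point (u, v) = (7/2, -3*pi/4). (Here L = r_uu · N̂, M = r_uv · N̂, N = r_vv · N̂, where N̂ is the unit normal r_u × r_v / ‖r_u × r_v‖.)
L = 0;  M = 0;  N = 49*sqrt(2)/20

Compute the unit normal N̂(u, v) = (-7*sqrt(2)*u*cos(v)/(10*Abs(u)), -7*sqrt(2)*u*sin(v)/(10*Abs(u)), sqrt(2)*u/(10*Abs(u))), and the second partials r_uu, r_uv, r_vv. Take dot products:
  L(u, v) = r_uu · N̂ = 0,
  M(u, v) = r_uv · N̂ = 0,
  N(u, v) = r_vv · N̂ = 7*sqrt(2)*u^2/(10*Abs(u)).
Evaluating at (u, v) = (7/2, -3*pi/4):
  L = 0, M = 0, N = 49*sqrt(2)/20.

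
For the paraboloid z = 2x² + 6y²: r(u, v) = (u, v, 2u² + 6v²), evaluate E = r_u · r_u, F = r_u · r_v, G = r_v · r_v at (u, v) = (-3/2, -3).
E = 37;  F = 216;  G = 1297

Partials: r_u = (1, 0, 4*u), r_v = (0, 1, 12*v). As functions of (u, v):
  E = r_u · r_u = 16*u^2 + 1,
  F = r_u · r_v = 48*u*v,
  G = r_v · r_v = 144*v^2 + 1.
Evaluating at (u, v) = (-3/2, -3): E = 37, F = 216, G = 1297.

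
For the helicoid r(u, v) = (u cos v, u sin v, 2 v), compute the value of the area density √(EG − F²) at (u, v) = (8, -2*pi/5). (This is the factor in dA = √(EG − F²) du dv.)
√(EG − F²)|_{(8, -2*pi/5)} = 2*sqrt(17)

E = 1, F = 0, G = u^2 + 4, so EG − F² = u^2 + 4. Taking the positive square root: √(EG − F²) = sqrt(u^2 + 4). At (u, v) = (8, -2*pi/5): 2*sqrt(17).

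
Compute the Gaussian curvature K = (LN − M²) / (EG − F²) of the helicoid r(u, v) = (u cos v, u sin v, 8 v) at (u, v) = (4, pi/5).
K = -1/100

Coefficients of the first fundamental form: E = 1, F = 0, G = u^2 + 64.
Coefficients of the second fundamental form: L = 0, M = -8/sqrt(u^2 + 64), N = 0.
Assemble K = (LN − M²)/(EG − F²) = -64/(u^2 + 64)^2. At (u, v) = (4, pi/5): K = -1/100.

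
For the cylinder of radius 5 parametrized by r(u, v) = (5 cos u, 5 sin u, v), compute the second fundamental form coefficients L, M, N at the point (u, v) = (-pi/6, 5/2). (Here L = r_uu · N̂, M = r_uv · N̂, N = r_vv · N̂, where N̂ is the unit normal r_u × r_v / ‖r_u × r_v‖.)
L = -5;  M = 0;  N = 0

Compute the unit normal N̂(u, v) = (cos(u), sin(u), 0), and the second partials r_uu, r_uv, r_vv. Take dot products:
  L(u, v) = r_uu · N̂ = -5,
  M(u, v) = r_uv · N̂ = 0,
  N(u, v) = r_vv · N̂ = 0.
Evaluating at (u, v) = (-pi/6, 5/2):
  L = -5, M = 0, N = 0.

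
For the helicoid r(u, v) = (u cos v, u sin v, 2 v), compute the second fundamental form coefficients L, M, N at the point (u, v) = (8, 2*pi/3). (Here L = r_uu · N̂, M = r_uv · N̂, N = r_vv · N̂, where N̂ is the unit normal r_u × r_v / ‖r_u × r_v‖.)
L = 0;  M = -sqrt(17)/17;  N = 0

Compute the unit normal N̂(u, v) = (2*sin(v)/sqrt(u^2 + 4), -2*cos(v)/sqrt(u^2 + 4), u/sqrt(u^2 + 4)), and the second partials r_uu, r_uv, r_vv. Take dot products:
  L(u, v) = r_uu · N̂ = 0,
  M(u, v) = r_uv · N̂ = -2/sqrt(u^2 + 4),
  N(u, v) = r_vv · N̂ = 0.
Evaluating at (u, v) = (8, 2*pi/3):
  L = 0, M = -sqrt(17)/17, N = 0.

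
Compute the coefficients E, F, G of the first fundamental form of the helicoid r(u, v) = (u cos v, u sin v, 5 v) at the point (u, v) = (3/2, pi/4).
E = 1;  F = 0;  G = 109/4

Partials: r_u = (cos(v), sin(v), 0), r_v = (-u*sin(v), u*cos(v), 5). As functions of (u, v):
  E = r_u · r_u = 1,
  F = r_u · r_v = 0,
  G = r_v · r_v = u^2 + 25.
Evaluating at (u, v) = (3/2, pi/4): E = 1, F = 0, G = 109/4.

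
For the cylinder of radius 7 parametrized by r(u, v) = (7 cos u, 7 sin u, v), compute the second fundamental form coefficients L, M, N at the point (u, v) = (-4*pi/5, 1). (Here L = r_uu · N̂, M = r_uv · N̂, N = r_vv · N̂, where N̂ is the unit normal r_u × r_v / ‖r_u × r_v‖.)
L = -7;  M = 0;  N = 0

Compute the unit normal N̂(u, v) = (cos(u), sin(u), 0), and the second partials r_uu, r_uv, r_vv. Take dot products:
  L(u, v) = r_uu · N̂ = -7,
  M(u, v) = r_uv · N̂ = 0,
  N(u, v) = r_vv · N̂ = 0.
Evaluating at (u, v) = (-4*pi/5, 1):
  L = -7, M = 0, N = 0.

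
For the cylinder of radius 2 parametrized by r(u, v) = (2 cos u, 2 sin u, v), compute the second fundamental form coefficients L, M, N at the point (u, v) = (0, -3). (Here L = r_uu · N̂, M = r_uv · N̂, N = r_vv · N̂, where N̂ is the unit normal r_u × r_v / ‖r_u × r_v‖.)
L = -2;  M = 0;  N = 0

Compute the unit normal N̂(u, v) = (cos(u), sin(u), 0), and the second partials r_uu, r_uv, r_vv. Take dot products:
  L(u, v) = r_uu · N̂ = -2,
  M(u, v) = r_uv · N̂ = 0,
  N(u, v) = r_vv · N̂ = 0.
Evaluating at (u, v) = (0, -3):
  L = -2, M = 0, N = 0.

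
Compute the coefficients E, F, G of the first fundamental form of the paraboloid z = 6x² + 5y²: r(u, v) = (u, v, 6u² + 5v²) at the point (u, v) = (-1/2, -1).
E = 37;  F = 60;  G = 101

Partials: r_u = (1, 0, 12*u), r_v = (0, 1, 10*v). As functions of (u, v):
  E = r_u · r_u = 144*u^2 + 1,
  F = r_u · r_v = 120*u*v,
  G = r_v · r_v = 100*v^2 + 1.
Evaluating at (u, v) = (-1/2, -1): E = 37, F = 60, G = 101.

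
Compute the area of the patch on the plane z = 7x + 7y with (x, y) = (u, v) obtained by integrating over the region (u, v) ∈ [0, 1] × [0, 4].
Area = 12*sqrt(11)

Area = ∫∫ √(EG − F²) du dv with √(EG − F²) = 3*sqrt(11). Integrating over [0, 1] × [0, 4] gives 12*sqrt(11).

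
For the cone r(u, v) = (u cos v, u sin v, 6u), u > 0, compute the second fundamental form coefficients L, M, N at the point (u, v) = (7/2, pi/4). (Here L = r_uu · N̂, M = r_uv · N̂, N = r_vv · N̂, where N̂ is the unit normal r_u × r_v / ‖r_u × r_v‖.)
L = 0;  M = 0;  N = 21*sqrt(37)/37

Compute the unit normal N̂(u, v) = (-6*sqrt(37)*u*cos(v)/(37*Abs(u)), -6*sqrt(37)*u*sin(v)/(37*Abs(u)), sqrt(37)*u/(37*Abs(u))), and the second partials r_uu, r_uv, r_vv. Take dot products:
  L(u, v) = r_uu · N̂ = 0,
  M(u, v) = r_uv · N̂ = 0,
  N(u, v) = r_vv · N̂ = 6*sqrt(37)*u^2/(37*Abs(u)).
Evaluating at (u, v) = (7/2, pi/4):
  L = 0, M = 0, N = 21*sqrt(37)/37.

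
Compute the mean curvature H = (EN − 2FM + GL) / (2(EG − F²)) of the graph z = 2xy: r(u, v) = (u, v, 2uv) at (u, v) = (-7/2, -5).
H = -7*sqrt(6)/225

With E = 4*v^2 + 1, F = 4*u*v, G = 4*u^2 + 1, L = 0, M = 2/sqrt(4*u^2 + 4*v^2 + 1), N = 0, assemble
  H = (EN − 2FM + GL) / (2(EG − F²)) = -8*u*v/(4*u^2 + 4*v^2 + 1)^(3/2).
At (u, v) = (-7/2, -5): H = -7*sqrt(6)/225.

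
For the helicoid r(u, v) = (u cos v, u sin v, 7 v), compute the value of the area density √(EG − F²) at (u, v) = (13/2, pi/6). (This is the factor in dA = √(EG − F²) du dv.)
√(EG − F²)|_{(13/2, pi/6)} = sqrt(365)/2

E = 1, F = 0, G = u^2 + 49, so EG − F² = u^2 + 49. Taking the positive square root: √(EG − F²) = sqrt(u^2 + 49). At (u, v) = (13/2, pi/6): sqrt(365)/2.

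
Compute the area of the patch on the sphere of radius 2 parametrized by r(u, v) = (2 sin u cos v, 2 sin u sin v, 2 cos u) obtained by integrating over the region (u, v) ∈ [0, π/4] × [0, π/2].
Area = pi*(2 - sqrt(2))

Area = ∫∫ √(EG − F²) du dv with √(EG − F²) = 4*Abs(sin(u)). Integrating over [0, π/4] × [0, π/2] gives pi*(2 - sqrt(2)).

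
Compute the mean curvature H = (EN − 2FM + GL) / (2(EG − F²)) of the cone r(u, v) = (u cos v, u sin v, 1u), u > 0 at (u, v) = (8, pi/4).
H = sqrt(2)/32

With E = 2, F = 0, G = u^2, L = 0, M = 0, N = sqrt(2)*u^2/(2*Abs(u)), assemble
  H = (EN − 2FM + GL) / (2(EG − F²)) = sqrt(2)/(4*Abs(u)).
At (u, v) = (8, pi/4): H = sqrt(2)/32.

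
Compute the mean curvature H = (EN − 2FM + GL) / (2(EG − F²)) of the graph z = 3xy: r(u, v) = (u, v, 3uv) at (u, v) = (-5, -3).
H = -405*sqrt(307)/94249

With E = 9*v^2 + 1, F = 9*u*v, G = 9*u^2 + 1, L = 0, M = 3/sqrt(9*u^2 + 9*v^2 + 1), N = 0, assemble
  H = (EN − 2FM + GL) / (2(EG − F²)) = -27*u*v/(9*u^2 + 9*v^2 + 1)^(3/2).
At (u, v) = (-5, -3): H = -405*sqrt(307)/94249.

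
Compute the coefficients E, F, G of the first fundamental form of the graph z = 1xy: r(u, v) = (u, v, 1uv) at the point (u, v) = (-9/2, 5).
E = 26;  F = -45/2;  G = 85/4

Partials: r_u = (1, 0, v), r_v = (0, 1, u). As functions of (u, v):
  E = r_u · r_u = v^2 + 1,
  F = r_u · r_v = u*v,
  G = r_v · r_v = u^2 + 1.
Evaluating at (u, v) = (-9/2, 5): E = 26, F = -45/2, G = 85/4.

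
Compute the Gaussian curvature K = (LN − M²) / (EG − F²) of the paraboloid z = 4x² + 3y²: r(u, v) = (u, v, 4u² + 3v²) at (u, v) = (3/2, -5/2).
K = 12/34225

Coefficients of the first fundamental form: E = 64*u^2 + 1, F = 48*u*v, G = 36*v^2 + 1.
Coefficients of the second fundamental form: L = 8/sqrt(64*u^2 + 36*v^2 + 1), M = 0, N = 6/sqrt(64*u^2 + 36*v^2 + 1).
Assemble K = (LN − M²)/(EG − F²) = 48/(4096*u^4 + 4608*u^2*v^2 + 128*u^2 + 1296*v^4 + 72*v^2 + 1). At (u, v) = (3/2, -5/2): K = 12/34225.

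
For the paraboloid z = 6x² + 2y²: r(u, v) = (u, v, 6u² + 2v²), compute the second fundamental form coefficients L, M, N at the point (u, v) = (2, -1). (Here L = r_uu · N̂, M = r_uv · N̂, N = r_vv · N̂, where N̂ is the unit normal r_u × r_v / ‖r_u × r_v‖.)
L = 12*sqrt(593)/593;  M = 0;  N = 4*sqrt(593)/593

Compute the unit normal N̂(u, v) = (-12*u/sqrt(144*u^2 + 16*v^2 + 1), -4*v/sqrt(144*u^2 + 16*v^2 + 1), 1/sqrt(144*u^2 + 16*v^2 + 1)), and the second partials r_uu, r_uv, r_vv. Take dot products:
  L(u, v) = r_uu · N̂ = 12/sqrt(144*u^2 + 16*v^2 + 1),
  M(u, v) = r_uv · N̂ = 0,
  N(u, v) = r_vv · N̂ = 4/sqrt(144*u^2 + 16*v^2 + 1).
Evaluating at (u, v) = (2, -1):
  L = 12*sqrt(593)/593, M = 0, N = 4*sqrt(593)/593.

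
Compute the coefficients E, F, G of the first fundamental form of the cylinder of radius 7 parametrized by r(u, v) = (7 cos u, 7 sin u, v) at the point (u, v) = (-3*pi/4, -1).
E = 49;  F = 0;  G = 1

Partials: r_u = (-7*sin(u), 7*cos(u), 0), r_v = (0, 0, 1). As functions of (u, v):
  E = r_u · r_u = 49,
  F = r_u · r_v = 0,
  G = r_v · r_v = 1.
Evaluating at (u, v) = (-3*pi/4, -1): E = 49, F = 0, G = 1.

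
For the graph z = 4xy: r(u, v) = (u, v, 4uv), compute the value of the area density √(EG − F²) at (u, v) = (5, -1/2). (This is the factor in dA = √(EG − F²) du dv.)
√(EG − F²)|_{(5, -1/2)} = 9*sqrt(5)

E = 16*v^2 + 1, F = 16*u*v, G = 16*u^2 + 1, so EG − F² = 16*u^2 + 16*v^2 + 1. Taking the positive square root: √(EG − F²) = sqrt(16*u^2 + 16*v^2 + 1). At (u, v) = (5, -1/2): 9*sqrt(5).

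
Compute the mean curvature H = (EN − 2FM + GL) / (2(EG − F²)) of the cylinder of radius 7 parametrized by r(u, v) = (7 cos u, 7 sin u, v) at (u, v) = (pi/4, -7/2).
H = -1/14

With E = 49, F = 0, G = 1, L = -7, M = 0, N = 0, assemble
  H = (EN − 2FM + GL) / (2(EG − F²)) = -1/14.
At (u, v) = (pi/4, -7/2): H = -1/14.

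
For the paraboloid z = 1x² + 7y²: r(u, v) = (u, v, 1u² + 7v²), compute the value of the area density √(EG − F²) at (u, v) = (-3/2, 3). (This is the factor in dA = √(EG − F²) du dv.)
√(EG − F²)|_{(-3/2, 3)} = sqrt(1774)

E = 4*u^2 + 1, F = 28*u*v, G = 196*v^2 + 1, so EG − F² = 4*u^2 + 196*v^2 + 1. Taking the positive square root: √(EG − F²) = sqrt(4*u^2 + 196*v^2 + 1). At (u, v) = (-3/2, 3): sqrt(1774).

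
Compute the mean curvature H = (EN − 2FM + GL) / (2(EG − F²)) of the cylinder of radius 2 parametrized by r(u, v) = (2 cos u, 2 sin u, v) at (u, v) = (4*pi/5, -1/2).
H = -1/4

With E = 4, F = 0, G = 1, L = -2, M = 0, N = 0, assemble
  H = (EN − 2FM + GL) / (2(EG − F²)) = -1/4.
At (u, v) = (4*pi/5, -1/2): H = -1/4.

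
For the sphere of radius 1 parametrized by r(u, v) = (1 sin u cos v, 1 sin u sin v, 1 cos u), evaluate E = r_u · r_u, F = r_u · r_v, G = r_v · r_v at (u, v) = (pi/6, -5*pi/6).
E = 1;  F = 0;  G = 1/4

Partials: r_u = (cos(u)*cos(v), sin(v)*cos(u), -sin(u)), r_v = (-sin(u)*sin(v), sin(u)*cos(v), 0). As functions of (u, v):
  E = r_u · r_u = 1,
  F = r_u · r_v = 0,
  G = r_v · r_v = sin(u)^2.
Evaluating at (u, v) = (pi/6, -5*pi/6): E = 1, F = 0, G = 1/4.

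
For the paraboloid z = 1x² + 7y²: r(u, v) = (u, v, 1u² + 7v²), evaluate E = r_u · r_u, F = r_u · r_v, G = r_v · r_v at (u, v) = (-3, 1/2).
E = 37;  F = -42;  G = 50

Partials: r_u = (1, 0, 2*u), r_v = (0, 1, 14*v). As functions of (u, v):
  E = r_u · r_u = 4*u^2 + 1,
  F = r_u · r_v = 28*u*v,
  G = r_v · r_v = 196*v^2 + 1.
Evaluating at (u, v) = (-3, 1/2): E = 37, F = -42, G = 50.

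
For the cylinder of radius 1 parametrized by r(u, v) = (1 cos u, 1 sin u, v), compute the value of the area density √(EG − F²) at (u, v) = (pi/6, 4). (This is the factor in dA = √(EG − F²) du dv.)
√(EG − F²)|_{(pi/6, 4)} = 1

E = 1, F = 0, G = 1, so EG − F² = 1. Taking the positive square root: √(EG − F²) = 1. At (u, v) = (pi/6, 4): 1.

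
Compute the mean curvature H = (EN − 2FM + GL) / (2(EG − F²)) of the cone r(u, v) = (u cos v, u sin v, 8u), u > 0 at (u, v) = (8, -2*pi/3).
H = sqrt(65)/130

With E = 65, F = 0, G = u^2, L = 0, M = 0, N = 8*sqrt(65)*u^2/(65*Abs(u)), assemble
  H = (EN − 2FM + GL) / (2(EG − F²)) = 4*sqrt(65)/(65*Abs(u)).
At (u, v) = (8, -2*pi/3): H = sqrt(65)/130.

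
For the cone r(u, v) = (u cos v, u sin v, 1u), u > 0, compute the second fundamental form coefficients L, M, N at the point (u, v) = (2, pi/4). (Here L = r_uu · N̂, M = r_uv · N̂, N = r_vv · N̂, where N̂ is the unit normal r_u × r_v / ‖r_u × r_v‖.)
L = 0;  M = 0;  N = sqrt(2)

Compute the unit normal N̂(u, v) = (-sqrt(2)*u*cos(v)/(2*Abs(u)), -sqrt(2)*u*sin(v)/(2*Abs(u)), sqrt(2)*u/(2*Abs(u))), and the second partials r_uu, r_uv, r_vv. Take dot products:
  L(u, v) = r_uu · N̂ = 0,
  M(u, v) = r_uv · N̂ = 0,
  N(u, v) = r_vv · N̂ = sqrt(2)*u^2/(2*Abs(u)).
Evaluating at (u, v) = (2, pi/4):
  L = 0, M = 0, N = sqrt(2).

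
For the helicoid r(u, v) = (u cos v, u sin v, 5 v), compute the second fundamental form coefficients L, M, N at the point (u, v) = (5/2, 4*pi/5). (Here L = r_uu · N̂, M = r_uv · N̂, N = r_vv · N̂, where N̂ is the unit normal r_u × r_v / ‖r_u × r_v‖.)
L = 0;  M = -2*sqrt(5)/5;  N = 0

Compute the unit normal N̂(u, v) = (5*sin(v)/sqrt(u^2 + 25), -5*cos(v)/sqrt(u^2 + 25), u/sqrt(u^2 + 25)), and the second partials r_uu, r_uv, r_vv. Take dot products:
  L(u, v) = r_uu · N̂ = 0,
  M(u, v) = r_uv · N̂ = -5/sqrt(u^2 + 25),
  N(u, v) = r_vv · N̂ = 0.
Evaluating at (u, v) = (5/2, 4*pi/5):
  L = 0, M = -2*sqrt(5)/5, N = 0.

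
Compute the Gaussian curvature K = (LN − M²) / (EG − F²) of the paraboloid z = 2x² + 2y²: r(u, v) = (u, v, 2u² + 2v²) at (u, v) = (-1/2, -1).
K = 16/441

Coefficients of the first fundamental form: E = 16*u^2 + 1, F = 16*u*v, G = 16*v^2 + 1.
Coefficients of the second fundamental form: L = 4/sqrt(16*u^2 + 16*v^2 + 1), M = 0, N = 4/sqrt(16*u^2 + 16*v^2 + 1).
Assemble K = (LN − M²)/(EG − F²) = 16/(256*u^4 + 512*u^2*v^2 + 32*u^2 + 256*v^4 + 32*v^2 + 1). At (u, v) = (-1/2, -1): K = 16/441.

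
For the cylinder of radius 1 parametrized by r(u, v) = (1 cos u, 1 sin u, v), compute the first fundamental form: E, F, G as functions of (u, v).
E = 1;  F = 0;  G = 1

Compute partials: r_u = (-sin(u), cos(u), 0), r_v = (0, 0, 1). Then
  E = r_u · r_u = 1,
  F = r_u · r_v = 0,
  G = r_v · r_v = 1.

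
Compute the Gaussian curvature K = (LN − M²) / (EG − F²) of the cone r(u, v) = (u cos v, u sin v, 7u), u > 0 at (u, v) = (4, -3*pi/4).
K = 0

Coefficients of the first fundamental form: E = 50, F = 0, G = u^2.
Coefficients of the second fundamental form: L = 0, M = 0, N = 7*sqrt(2)*u^2/(10*Abs(u)).
Assemble K = (LN − M²)/(EG − F²) = 0. At (u, v) = (4, -3*pi/4): K = 0.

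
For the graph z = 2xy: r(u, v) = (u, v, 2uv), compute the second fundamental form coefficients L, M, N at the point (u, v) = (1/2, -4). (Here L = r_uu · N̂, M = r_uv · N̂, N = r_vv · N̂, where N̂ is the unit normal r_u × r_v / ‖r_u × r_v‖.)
L = 0;  M = sqrt(66)/33;  N = 0

Compute the unit normal N̂(u, v) = (-2*v/sqrt(4*u^2 + 4*v^2 + 1), -2*u/sqrt(4*u^2 + 4*v^2 + 1), 1/sqrt(4*u^2 + 4*v^2 + 1)), and the second partials r_uu, r_uv, r_vv. Take dot products:
  L(u, v) = r_uu · N̂ = 0,
  M(u, v) = r_uv · N̂ = 2/sqrt(4*u^2 + 4*v^2 + 1),
  N(u, v) = r_vv · N̂ = 0.
Evaluating at (u, v) = (1/2, -4):
  L = 0, M = sqrt(66)/33, N = 0.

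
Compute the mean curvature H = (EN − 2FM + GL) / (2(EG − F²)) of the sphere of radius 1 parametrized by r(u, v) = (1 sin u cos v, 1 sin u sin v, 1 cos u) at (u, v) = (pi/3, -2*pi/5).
H = -1

With E = 1, F = 0, G = sin(u)^2, L = -sin(u)/Abs(sin(u)), M = 0, N = -sin(u)^3/Abs(sin(u)), assemble
  H = (EN − 2FM + GL) / (2(EG − F²)) = -sin(u)/Abs(sin(u)).
At (u, v) = (pi/3, -2*pi/5): H = -1.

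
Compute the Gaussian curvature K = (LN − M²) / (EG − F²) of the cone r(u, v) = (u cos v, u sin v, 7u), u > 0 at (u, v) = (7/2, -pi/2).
K = 0

Coefficients of the first fundamental form: E = 50, F = 0, G = u^2.
Coefficients of the second fundamental form: L = 0, M = 0, N = 7*sqrt(2)*u^2/(10*Abs(u)).
Assemble K = (LN − M²)/(EG − F²) = 0. At (u, v) = (7/2, -pi/2): K = 0.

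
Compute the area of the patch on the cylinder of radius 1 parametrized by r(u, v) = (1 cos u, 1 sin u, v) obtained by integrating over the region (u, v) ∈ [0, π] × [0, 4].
Area = 4*pi

Area = ∫∫ √(EG − F²) du dv with √(EG − F²) = 1. Integrating over [0, π] × [0, 4] gives 4*pi.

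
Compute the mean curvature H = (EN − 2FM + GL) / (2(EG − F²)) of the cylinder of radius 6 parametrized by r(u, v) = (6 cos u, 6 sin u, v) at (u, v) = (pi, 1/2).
H = -1/12

With E = 36, F = 0, G = 1, L = -6, M = 0, N = 0, assemble
  H = (EN − 2FM + GL) / (2(EG − F²)) = -1/12.
At (u, v) = (pi, 1/2): H = -1/12.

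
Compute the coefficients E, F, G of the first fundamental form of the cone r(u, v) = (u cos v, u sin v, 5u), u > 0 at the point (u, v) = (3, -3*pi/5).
E = 26;  F = 0;  G = 9

Partials: r_u = (cos(v), sin(v), 5), r_v = (-u*sin(v), u*cos(v), 0). As functions of (u, v):
  E = r_u · r_u = 26,
  F = r_u · r_v = 0,
  G = r_v · r_v = u^2.
Evaluating at (u, v) = (3, -3*pi/5): E = 26, F = 0, G = 9.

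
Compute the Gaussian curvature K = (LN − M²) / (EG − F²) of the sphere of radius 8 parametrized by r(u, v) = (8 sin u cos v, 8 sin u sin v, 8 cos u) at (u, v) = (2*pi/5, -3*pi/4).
K = 1/64

Coefficients of the first fundamental form: E = 64, F = 0, G = 64*sin(u)^2.
Coefficients of the second fundamental form: L = -8*sin(u)/Abs(sin(u)), M = 0, N = -8*sin(u)^3/Abs(sin(u)).
Assemble K = (LN − M²)/(EG − F²) = 1/64. At (u, v) = (2*pi/5, -3*pi/4): K = 1/64.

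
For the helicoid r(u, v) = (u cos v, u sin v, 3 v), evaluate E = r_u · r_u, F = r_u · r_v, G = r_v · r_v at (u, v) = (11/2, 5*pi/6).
E = 1;  F = 0;  G = 157/4

Partials: r_u = (cos(v), sin(v), 0), r_v = (-u*sin(v), u*cos(v), 3). As functions of (u, v):
  E = r_u · r_u = 1,
  F = r_u · r_v = 0,
  G = r_v · r_v = u^2 + 9.
Evaluating at (u, v) = (11/2, 5*pi/6): E = 1, F = 0, G = 157/4.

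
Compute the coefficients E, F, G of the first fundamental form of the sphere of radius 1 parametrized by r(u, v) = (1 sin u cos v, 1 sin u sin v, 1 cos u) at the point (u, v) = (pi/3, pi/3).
E = 1;  F = 0;  G = 3/4

Partials: r_u = (cos(u)*cos(v), sin(v)*cos(u), -sin(u)), r_v = (-sin(u)*sin(v), sin(u)*cos(v), 0). As functions of (u, v):
  E = r_u · r_u = 1,
  F = r_u · r_v = 0,
  G = r_v · r_v = sin(u)^2.
Evaluating at (u, v) = (pi/3, pi/3): E = 1, F = 0, G = 3/4.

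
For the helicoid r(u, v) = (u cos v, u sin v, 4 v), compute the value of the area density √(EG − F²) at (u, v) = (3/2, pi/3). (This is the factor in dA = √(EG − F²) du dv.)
√(EG − F²)|_{(3/2, pi/3)} = sqrt(73)/2

E = 1, F = 0, G = u^2 + 16, so EG − F² = u^2 + 16. Taking the positive square root: √(EG − F²) = sqrt(u^2 + 16). At (u, v) = (3/2, pi/3): sqrt(73)/2.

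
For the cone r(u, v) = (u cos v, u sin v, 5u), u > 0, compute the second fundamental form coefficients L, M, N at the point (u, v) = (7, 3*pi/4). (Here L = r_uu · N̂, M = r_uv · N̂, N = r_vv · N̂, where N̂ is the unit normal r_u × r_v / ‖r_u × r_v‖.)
L = 0;  M = 0;  N = 35*sqrt(26)/26

Compute the unit normal N̂(u, v) = (-5*sqrt(26)*u*cos(v)/(26*Abs(u)), -5*sqrt(26)*u*sin(v)/(26*Abs(u)), sqrt(26)*u/(26*Abs(u))), and the second partials r_uu, r_uv, r_vv. Take dot products:
  L(u, v) = r_uu · N̂ = 0,
  M(u, v) = r_uv · N̂ = 0,
  N(u, v) = r_vv · N̂ = 5*sqrt(26)*u^2/(26*Abs(u)).
Evaluating at (u, v) = (7, 3*pi/4):
  L = 0, M = 0, N = 35*sqrt(26)/26.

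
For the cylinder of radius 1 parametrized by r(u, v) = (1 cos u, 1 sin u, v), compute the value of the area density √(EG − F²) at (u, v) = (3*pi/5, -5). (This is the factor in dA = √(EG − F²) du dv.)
√(EG − F²)|_{(3*pi/5, -5)} = 1

E = 1, F = 0, G = 1, so EG − F² = 1. Taking the positive square root: √(EG − F²) = 1. At (u, v) = (3*pi/5, -5): 1.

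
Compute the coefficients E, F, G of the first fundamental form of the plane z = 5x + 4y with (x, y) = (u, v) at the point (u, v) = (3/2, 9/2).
E = 26;  F = 20;  G = 17

Partials: r_u = (1, 0, 5), r_v = (0, 1, 4). As functions of (u, v):
  E = r_u · r_u = 26,
  F = r_u · r_v = 20,
  G = r_v · r_v = 17.
Evaluating at (u, v) = (3/2, 9/2): E = 26, F = 20, G = 17.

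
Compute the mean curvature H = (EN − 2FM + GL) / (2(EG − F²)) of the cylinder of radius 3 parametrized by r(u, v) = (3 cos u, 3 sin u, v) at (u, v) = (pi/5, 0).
H = -1/6

With E = 9, F = 0, G = 1, L = -3, M = 0, N = 0, assemble
  H = (EN − 2FM + GL) / (2(EG − F²)) = -1/6.
At (u, v) = (pi/5, 0): H = -1/6.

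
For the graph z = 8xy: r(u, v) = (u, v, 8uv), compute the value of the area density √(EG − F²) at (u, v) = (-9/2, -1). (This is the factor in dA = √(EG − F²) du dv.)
√(EG − F²)|_{(-9/2, -1)} = sqrt(1361)

E = 64*v^2 + 1, F = 64*u*v, G = 64*u^2 + 1, so EG − F² = 64*u^2 + 64*v^2 + 1. Taking the positive square root: √(EG − F²) = sqrt(64*u^2 + 64*v^2 + 1). At (u, v) = (-9/2, -1): sqrt(1361).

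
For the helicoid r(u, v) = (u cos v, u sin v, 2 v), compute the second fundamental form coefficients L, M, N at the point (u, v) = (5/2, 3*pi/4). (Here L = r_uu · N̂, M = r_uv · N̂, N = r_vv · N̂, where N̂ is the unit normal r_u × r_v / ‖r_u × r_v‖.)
L = 0;  M = -4*sqrt(41)/41;  N = 0

Compute the unit normal N̂(u, v) = (2*sin(v)/sqrt(u^2 + 4), -2*cos(v)/sqrt(u^2 + 4), u/sqrt(u^2 + 4)), and the second partials r_uu, r_uv, r_vv. Take dot products:
  L(u, v) = r_uu · N̂ = 0,
  M(u, v) = r_uv · N̂ = -2/sqrt(u^2 + 4),
  N(u, v) = r_vv · N̂ = 0.
Evaluating at (u, v) = (5/2, 3*pi/4):
  L = 0, M = -4*sqrt(41)/41, N = 0.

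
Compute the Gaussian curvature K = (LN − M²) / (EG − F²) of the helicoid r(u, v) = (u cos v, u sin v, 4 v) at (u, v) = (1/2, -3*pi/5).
K = -256/4225

Coefficients of the first fundamental form: E = 1, F = 0, G = u^2 + 16.
Coefficients of the second fundamental form: L = 0, M = -4/sqrt(u^2 + 16), N = 0.
Assemble K = (LN − M²)/(EG − F²) = -16/(u^2 + 16)^2. At (u, v) = (1/2, -3*pi/5): K = -256/4225.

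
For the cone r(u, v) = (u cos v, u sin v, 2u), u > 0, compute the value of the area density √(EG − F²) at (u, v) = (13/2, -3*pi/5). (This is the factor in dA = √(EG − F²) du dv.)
√(EG − F²)|_{(13/2, -3*pi/5)} = 13*sqrt(5)/2

E = 5, F = 0, G = u^2, so EG − F² = 5*u^2. Taking the positive square root: √(EG − F²) = sqrt(5)*Abs(u). At (u, v) = (13/2, -3*pi/5): 13*sqrt(5)/2.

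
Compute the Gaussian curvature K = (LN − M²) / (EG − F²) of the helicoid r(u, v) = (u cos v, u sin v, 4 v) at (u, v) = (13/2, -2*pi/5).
K = -256/54289

Coefficients of the first fundamental form: E = 1, F = 0, G = u^2 + 16.
Coefficients of the second fundamental form: L = 0, M = -4/sqrt(u^2 + 16), N = 0.
Assemble K = (LN − M²)/(EG − F²) = -16/(u^2 + 16)^2. At (u, v) = (13/2, -2*pi/5): K = -256/54289.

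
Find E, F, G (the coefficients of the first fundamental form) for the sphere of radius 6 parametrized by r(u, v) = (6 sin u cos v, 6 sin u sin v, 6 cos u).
E = 36;  F = 0;  G = 36*sin(u)^2

Compute partials: r_u = (6*cos(u)*cos(v), 6*sin(v)*cos(u), -6*sin(u)), r_v = (-6*sin(u)*sin(v), 6*sin(u)*cos(v), 0). Then
  E = r_u · r_u = 36,
  F = r_u · r_v = 0,
  G = r_v · r_v = 36*sin(u)^2.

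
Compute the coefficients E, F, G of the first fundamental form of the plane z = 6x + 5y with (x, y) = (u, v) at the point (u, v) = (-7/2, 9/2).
E = 37;  F = 30;  G = 26

Partials: r_u = (1, 0, 6), r_v = (0, 1, 5). As functions of (u, v):
  E = r_u · r_u = 37,
  F = r_u · r_v = 30,
  G = r_v · r_v = 26.
Evaluating at (u, v) = (-7/2, 9/2): E = 37, F = 30, G = 26.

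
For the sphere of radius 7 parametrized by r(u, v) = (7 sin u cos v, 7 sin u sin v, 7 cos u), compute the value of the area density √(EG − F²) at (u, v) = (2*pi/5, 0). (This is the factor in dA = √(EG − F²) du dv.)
√(EG − F²)|_{(2*pi/5, 0)} = 49*sqrt(2*sqrt(5) + 10)/4

E = 49, F = 0, G = 49*sin(u)^2, so EG − F² = 2401*sin(u)^2. Taking the positive square root: √(EG − F²) = 49*Abs(sin(u)). At (u, v) = (2*pi/5, 0): 49*sqrt(2*sqrt(5) + 10)/4.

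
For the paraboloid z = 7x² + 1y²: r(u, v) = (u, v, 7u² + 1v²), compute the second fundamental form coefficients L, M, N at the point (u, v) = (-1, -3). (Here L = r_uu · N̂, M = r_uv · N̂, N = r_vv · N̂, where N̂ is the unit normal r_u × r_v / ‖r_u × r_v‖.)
L = 14*sqrt(233)/233;  M = 0;  N = 2*sqrt(233)/233

Compute the unit normal N̂(u, v) = (-14*u/sqrt(196*u^2 + 4*v^2 + 1), -2*v/sqrt(196*u^2 + 4*v^2 + 1), 1/sqrt(196*u^2 + 4*v^2 + 1)), and the second partials r_uu, r_uv, r_vv. Take dot products:
  L(u, v) = r_uu · N̂ = 14/sqrt(196*u^2 + 4*v^2 + 1),
  M(u, v) = r_uv · N̂ = 0,
  N(u, v) = r_vv · N̂ = 2/sqrt(196*u^2 + 4*v^2 + 1).
Evaluating at (u, v) = (-1, -3):
  L = 14*sqrt(233)/233, M = 0, N = 2*sqrt(233)/233.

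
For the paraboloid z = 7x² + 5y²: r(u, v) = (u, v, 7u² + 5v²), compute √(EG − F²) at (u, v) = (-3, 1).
√(EG − F²)|_{(-3, 1)} = sqrt(1865)

E = 196*u^2 + 1, F = 140*u*v, G = 100*v^2 + 1; EG − F² = 196*u^2 + 100*v^2 + 1; √(EG − F²) = sqrt(196*u^2 + 100*v^2 + 1). At the given point: sqrt(1865).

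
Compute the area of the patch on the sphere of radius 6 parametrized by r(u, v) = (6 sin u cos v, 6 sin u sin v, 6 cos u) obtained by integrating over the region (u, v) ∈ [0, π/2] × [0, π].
Area = 36*pi

Area = ∫∫ √(EG − F²) du dv with √(EG − F²) = 36*Abs(sin(u)). Integrating over [0, π/2] × [0, π] gives 36*pi.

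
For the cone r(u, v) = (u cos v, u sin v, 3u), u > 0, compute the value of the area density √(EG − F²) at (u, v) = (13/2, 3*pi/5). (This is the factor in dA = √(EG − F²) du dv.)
√(EG − F²)|_{(13/2, 3*pi/5)} = 13*sqrt(10)/2

E = 10, F = 0, G = u^2, so EG − F² = 10*u^2. Taking the positive square root: √(EG − F²) = sqrt(10)*Abs(u). At (u, v) = (13/2, 3*pi/5): 13*sqrt(10)/2.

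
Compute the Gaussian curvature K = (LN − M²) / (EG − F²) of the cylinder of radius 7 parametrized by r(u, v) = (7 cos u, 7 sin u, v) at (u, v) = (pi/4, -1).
K = 0

Coefficients of the first fundamental form: E = 49, F = 0, G = 1.
Coefficients of the second fundamental form: L = -7, M = 0, N = 0.
Assemble K = (LN − M²)/(EG − F²) = 0. At (u, v) = (pi/4, -1): K = 0.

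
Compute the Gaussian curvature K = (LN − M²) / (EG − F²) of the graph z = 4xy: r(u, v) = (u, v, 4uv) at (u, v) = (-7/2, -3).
K = -16/116281

Coefficients of the first fundamental form: E = 16*v^2 + 1, F = 16*u*v, G = 16*u^2 + 1.
Coefficients of the second fundamental form: L = 0, M = 4/sqrt(16*u^2 + 16*v^2 + 1), N = 0.
Assemble K = (LN − M²)/(EG − F²) = -16/(256*u^4 + 512*u^2*v^2 + 32*u^2 + 256*v^4 + 32*v^2 + 1). At (u, v) = (-7/2, -3): K = -16/116281.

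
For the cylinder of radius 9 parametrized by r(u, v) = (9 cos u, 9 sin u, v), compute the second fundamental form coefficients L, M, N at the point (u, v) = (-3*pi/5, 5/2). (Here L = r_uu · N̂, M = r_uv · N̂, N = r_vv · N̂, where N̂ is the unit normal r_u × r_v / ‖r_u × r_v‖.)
L = -9;  M = 0;  N = 0

Compute the unit normal N̂(u, v) = (cos(u), sin(u), 0), and the second partials r_uu, r_uv, r_vv. Take dot products:
  L(u, v) = r_uu · N̂ = -9,
  M(u, v) = r_uv · N̂ = 0,
  N(u, v) = r_vv · N̂ = 0.
Evaluating at (u, v) = (-3*pi/5, 5/2):
  L = -9, M = 0, N = 0.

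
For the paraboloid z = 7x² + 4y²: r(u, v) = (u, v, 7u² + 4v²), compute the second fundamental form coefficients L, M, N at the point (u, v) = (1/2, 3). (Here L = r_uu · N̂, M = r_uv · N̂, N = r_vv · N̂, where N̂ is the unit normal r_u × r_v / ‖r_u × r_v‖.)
L = 7*sqrt(626)/313;  M = 0;  N = 4*sqrt(626)/313

Compute the unit normal N̂(u, v) = (-14*u/sqrt(196*u^2 + 64*v^2 + 1), -8*v/sqrt(196*u^2 + 64*v^2 + 1), 1/sqrt(196*u^2 + 64*v^2 + 1)), and the second partials r_uu, r_uv, r_vv. Take dot products:
  L(u, v) = r_uu · N̂ = 14/sqrt(196*u^2 + 64*v^2 + 1),
  M(u, v) = r_uv · N̂ = 0,
  N(u, v) = r_vv · N̂ = 8/sqrt(196*u^2 + 64*v^2 + 1).
Evaluating at (u, v) = (1/2, 3):
  L = 7*sqrt(626)/313, M = 0, N = 4*sqrt(626)/313.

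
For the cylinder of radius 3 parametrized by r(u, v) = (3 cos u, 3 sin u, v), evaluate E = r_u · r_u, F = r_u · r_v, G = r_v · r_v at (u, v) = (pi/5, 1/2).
E = 9;  F = 0;  G = 1

Partials: r_u = (-3*sin(u), 3*cos(u), 0), r_v = (0, 0, 1). As functions of (u, v):
  E = r_u · r_u = 9,
  F = r_u · r_v = 0,
  G = r_v · r_v = 1.
Evaluating at (u, v) = (pi/5, 1/2): E = 9, F = 0, G = 1.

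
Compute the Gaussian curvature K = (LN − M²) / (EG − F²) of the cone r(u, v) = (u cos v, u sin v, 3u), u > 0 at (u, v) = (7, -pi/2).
K = 0

Coefficients of the first fundamental form: E = 10, F = 0, G = u^2.
Coefficients of the second fundamental form: L = 0, M = 0, N = 3*sqrt(10)*u^2/(10*Abs(u)).
Assemble K = (LN − M²)/(EG − F²) = 0. At (u, v) = (7, -pi/2): K = 0.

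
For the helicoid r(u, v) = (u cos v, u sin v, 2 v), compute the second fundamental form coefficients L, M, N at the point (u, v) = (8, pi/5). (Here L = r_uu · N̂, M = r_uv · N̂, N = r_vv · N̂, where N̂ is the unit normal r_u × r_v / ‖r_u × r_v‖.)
L = 0;  M = -sqrt(17)/17;  N = 0

Compute the unit normal N̂(u, v) = (2*sin(v)/sqrt(u^2 + 4), -2*cos(v)/sqrt(u^2 + 4), u/sqrt(u^2 + 4)), and the second partials r_uu, r_uv, r_vv. Take dot products:
  L(u, v) = r_uu · N̂ = 0,
  M(u, v) = r_uv · N̂ = -2/sqrt(u^2 + 4),
  N(u, v) = r_vv · N̂ = 0.
Evaluating at (u, v) = (8, pi/5):
  L = 0, M = -sqrt(17)/17, N = 0.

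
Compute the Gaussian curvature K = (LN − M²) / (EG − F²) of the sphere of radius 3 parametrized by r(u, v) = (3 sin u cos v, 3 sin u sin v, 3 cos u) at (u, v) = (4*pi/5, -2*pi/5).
K = 1/9

Coefficients of the first fundamental form: E = 9, F = 0, G = 9*sin(u)^2.
Coefficients of the second fundamental form: L = -3*sin(u)/Abs(sin(u)), M = 0, N = -3*sin(u)^3/Abs(sin(u)).
Assemble K = (LN − M²)/(EG − F²) = 1/9. At (u, v) = (4*pi/5, -2*pi/5): K = 1/9.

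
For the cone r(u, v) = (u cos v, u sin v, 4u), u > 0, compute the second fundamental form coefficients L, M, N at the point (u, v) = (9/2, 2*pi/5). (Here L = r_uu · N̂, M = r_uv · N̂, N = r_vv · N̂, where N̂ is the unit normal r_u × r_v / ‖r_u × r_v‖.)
L = 0;  M = 0;  N = 18*sqrt(17)/17

Compute the unit normal N̂(u, v) = (-4*sqrt(17)*u*cos(v)/(17*Abs(u)), -4*sqrt(17)*u*sin(v)/(17*Abs(u)), sqrt(17)*u/(17*Abs(u))), and the second partials r_uu, r_uv, r_vv. Take dot products:
  L(u, v) = r_uu · N̂ = 0,
  M(u, v) = r_uv · N̂ = 0,
  N(u, v) = r_vv · N̂ = 4*sqrt(17)*u^2/(17*Abs(u)).
Evaluating at (u, v) = (9/2, 2*pi/5):
  L = 0, M = 0, N = 18*sqrt(17)/17.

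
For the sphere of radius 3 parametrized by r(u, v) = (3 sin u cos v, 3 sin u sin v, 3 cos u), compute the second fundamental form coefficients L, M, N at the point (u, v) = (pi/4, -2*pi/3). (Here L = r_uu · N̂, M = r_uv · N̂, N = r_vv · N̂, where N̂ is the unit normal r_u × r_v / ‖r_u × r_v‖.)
L = -3;  M = 0;  N = -3/2

Compute the unit normal N̂(u, v) = (sin(u)^2*cos(v)/Abs(sin(u)), sin(u)^2*sin(v)/Abs(sin(u)), sin(2*u)/(2*Abs(sin(u)))), and the second partials r_uu, r_uv, r_vv. Take dot products:
  L(u, v) = r_uu · N̂ = -3*sin(u)/Abs(sin(u)),
  M(u, v) = r_uv · N̂ = 0,
  N(u, v) = r_vv · N̂ = -3*sin(u)^3/Abs(sin(u)).
Evaluating at (u, v) = (pi/4, -2*pi/3):
  L = -3, M = 0, N = -3/2.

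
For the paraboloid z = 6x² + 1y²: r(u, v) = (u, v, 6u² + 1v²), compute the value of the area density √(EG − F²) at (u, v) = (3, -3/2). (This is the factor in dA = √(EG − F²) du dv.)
√(EG − F²)|_{(3, -3/2)} = sqrt(1306)

E = 144*u^2 + 1, F = 24*u*v, G = 4*v^2 + 1, so EG − F² = 144*u^2 + 4*v^2 + 1. Taking the positive square root: √(EG − F²) = sqrt(144*u^2 + 4*v^2 + 1). At (u, v) = (3, -3/2): sqrt(1306).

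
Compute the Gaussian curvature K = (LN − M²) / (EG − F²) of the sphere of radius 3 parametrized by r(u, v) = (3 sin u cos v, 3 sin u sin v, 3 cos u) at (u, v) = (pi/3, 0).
K = 1/9

Coefficients of the first fundamental form: E = 9, F = 0, G = 9*sin(u)^2.
Coefficients of the second fundamental form: L = -3*sin(u)/Abs(sin(u)), M = 0, N = -3*sin(u)^3/Abs(sin(u)).
Assemble K = (LN − M²)/(EG − F²) = 1/9. At (u, v) = (pi/3, 0): K = 1/9.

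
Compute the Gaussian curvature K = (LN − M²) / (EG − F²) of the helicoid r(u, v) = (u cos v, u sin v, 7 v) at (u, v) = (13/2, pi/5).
K = -784/133225

Coefficients of the first fundamental form: E = 1, F = 0, G = u^2 + 49.
Coefficients of the second fundamental form: L = 0, M = -7/sqrt(u^2 + 49), N = 0.
Assemble K = (LN − M²)/(EG − F²) = -49/(u^2 + 49)^2. At (u, v) = (13/2, pi/5): K = -784/133225.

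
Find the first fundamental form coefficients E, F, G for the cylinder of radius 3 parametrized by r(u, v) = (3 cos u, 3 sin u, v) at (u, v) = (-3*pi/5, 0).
E = 9;  F = 0;  G = 1

Partials: r_u = (-3*sin(u), 3*cos(u), 0), r_v = (0, 0, 1). As functions of (u, v):
  E = r_u · r_u = 9,
  F = r_u · r_v = 0,
  G = r_v · r_v = 1.
Evaluating at (u, v) = (-3*pi/5, 0): E = 9, F = 0, G = 1.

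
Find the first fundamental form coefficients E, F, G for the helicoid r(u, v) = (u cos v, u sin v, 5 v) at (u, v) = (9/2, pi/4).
E = 1;  F = 0;  G = 181/4

Partials: r_u = (cos(v), sin(v), 0), r_v = (-u*sin(v), u*cos(v), 5). As functions of (u, v):
  E = r_u · r_u = 1,
  F = r_u · r_v = 0,
  G = r_v · r_v = u^2 + 25.
Evaluating at (u, v) = (9/2, pi/4): E = 1, F = 0, G = 181/4.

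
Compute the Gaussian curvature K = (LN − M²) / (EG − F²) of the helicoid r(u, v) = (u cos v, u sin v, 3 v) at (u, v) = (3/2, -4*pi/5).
K = -16/225

Coefficients of the first fundamental form: E = 1, F = 0, G = u^2 + 9.
Coefficients of the second fundamental form: L = 0, M = -3/sqrt(u^2 + 9), N = 0.
Assemble K = (LN − M²)/(EG − F²) = -9/(u^2 + 9)^2. At (u, v) = (3/2, -4*pi/5): K = -16/225.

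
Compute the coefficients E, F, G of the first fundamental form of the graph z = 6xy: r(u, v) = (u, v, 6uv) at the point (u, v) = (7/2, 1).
E = 37;  F = 126;  G = 442

Partials: r_u = (1, 0, 6*v), r_v = (0, 1, 6*u). As functions of (u, v):
  E = r_u · r_u = 36*v^2 + 1,
  F = r_u · r_v = 36*u*v,
  G = r_v · r_v = 36*u^2 + 1.
Evaluating at (u, v) = (7/2, 1): E = 37, F = 126, G = 442.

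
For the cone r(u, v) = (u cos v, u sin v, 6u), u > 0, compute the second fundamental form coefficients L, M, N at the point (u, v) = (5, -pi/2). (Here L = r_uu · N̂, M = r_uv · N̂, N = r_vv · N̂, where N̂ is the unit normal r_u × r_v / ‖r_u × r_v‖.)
L = 0;  M = 0;  N = 30*sqrt(37)/37

Compute the unit normal N̂(u, v) = (-6*sqrt(37)*u*cos(v)/(37*Abs(u)), -6*sqrt(37)*u*sin(v)/(37*Abs(u)), sqrt(37)*u/(37*Abs(u))), and the second partials r_uu, r_uv, r_vv. Take dot products:
  L(u, v) = r_uu · N̂ = 0,
  M(u, v) = r_uv · N̂ = 0,
  N(u, v) = r_vv · N̂ = 6*sqrt(37)*u^2/(37*Abs(u)).
Evaluating at (u, v) = (5, -pi/2):
  L = 0, M = 0, N = 30*sqrt(37)/37.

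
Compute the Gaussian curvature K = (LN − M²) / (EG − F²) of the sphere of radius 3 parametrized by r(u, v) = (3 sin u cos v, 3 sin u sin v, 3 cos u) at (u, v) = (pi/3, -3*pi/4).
K = 1/9

Coefficients of the first fundamental form: E = 9, F = 0, G = 9*sin(u)^2.
Coefficients of the second fundamental form: L = -3*sin(u)/Abs(sin(u)), M = 0, N = -3*sin(u)^3/Abs(sin(u)).
Assemble K = (LN − M²)/(EG − F²) = 1/9. At (u, v) = (pi/3, -3*pi/4): K = 1/9.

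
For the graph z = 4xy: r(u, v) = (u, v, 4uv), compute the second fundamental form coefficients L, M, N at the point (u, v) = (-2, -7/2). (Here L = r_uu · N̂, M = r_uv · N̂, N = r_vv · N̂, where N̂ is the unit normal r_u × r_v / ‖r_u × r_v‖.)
L = 0;  M = 4*sqrt(29)/87;  N = 0

Compute the unit normal N̂(u, v) = (-4*v/sqrt(16*u^2 + 16*v^2 + 1), -4*u/sqrt(16*u^2 + 16*v^2 + 1), 1/sqrt(16*u^2 + 16*v^2 + 1)), and the second partials r_uu, r_uv, r_vv. Take dot products:
  L(u, v) = r_uu · N̂ = 0,
  M(u, v) = r_uv · N̂ = 4/sqrt(16*u^2 + 16*v^2 + 1),
  N(u, v) = r_vv · N̂ = 0.
Evaluating at (u, v) = (-2, -7/2):
  L = 0, M = 4*sqrt(29)/87, N = 0.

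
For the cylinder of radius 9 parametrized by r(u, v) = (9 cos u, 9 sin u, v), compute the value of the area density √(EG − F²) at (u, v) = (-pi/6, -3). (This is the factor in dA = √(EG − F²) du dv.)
√(EG − F²)|_{(-pi/6, -3)} = 9

E = 81, F = 0, G = 1, so EG − F² = 81. Taking the positive square root: √(EG − F²) = 9. At (u, v) = (-pi/6, -3): 9.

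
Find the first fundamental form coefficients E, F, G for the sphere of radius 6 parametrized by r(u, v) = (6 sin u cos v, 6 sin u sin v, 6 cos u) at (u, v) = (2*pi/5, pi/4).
E = 36;  F = 0;  G = 9*sqrt(5)/2 + 45/2

Partials: r_u = (6*cos(u)*cos(v), 6*sin(v)*cos(u), -6*sin(u)), r_v = (-6*sin(u)*sin(v), 6*sin(u)*cos(v), 0). As functions of (u, v):
  E = r_u · r_u = 36,
  F = r_u · r_v = 0,
  G = r_v · r_v = 36*sin(u)^2.
Evaluating at (u, v) = (2*pi/5, pi/4): E = 36, F = 0, G = 9*sqrt(5)/2 + 45/2.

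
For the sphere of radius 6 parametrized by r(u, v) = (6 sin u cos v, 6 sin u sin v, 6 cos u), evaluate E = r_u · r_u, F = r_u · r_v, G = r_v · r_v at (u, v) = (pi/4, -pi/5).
E = 36;  F = 0;  G = 18

Partials: r_u = (6*cos(u)*cos(v), 6*sin(v)*cos(u), -6*sin(u)), r_v = (-6*sin(u)*sin(v), 6*sin(u)*cos(v), 0). As functions of (u, v):
  E = r_u · r_u = 36,
  F = r_u · r_v = 0,
  G = r_v · r_v = 36*sin(u)^2.
Evaluating at (u, v) = (pi/4, -pi/5): E = 36, F = 0, G = 18.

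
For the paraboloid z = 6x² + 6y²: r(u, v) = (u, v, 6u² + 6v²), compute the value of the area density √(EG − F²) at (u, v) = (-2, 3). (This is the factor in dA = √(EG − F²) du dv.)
√(EG − F²)|_{(-2, 3)} = sqrt(1873)

E = 144*u^2 + 1, F = 144*u*v, G = 144*v^2 + 1, so EG − F² = 144*u^2 + 144*v^2 + 1. Taking the positive square root: √(EG − F²) = sqrt(144*u^2 + 144*v^2 + 1). At (u, v) = (-2, 3): sqrt(1873).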